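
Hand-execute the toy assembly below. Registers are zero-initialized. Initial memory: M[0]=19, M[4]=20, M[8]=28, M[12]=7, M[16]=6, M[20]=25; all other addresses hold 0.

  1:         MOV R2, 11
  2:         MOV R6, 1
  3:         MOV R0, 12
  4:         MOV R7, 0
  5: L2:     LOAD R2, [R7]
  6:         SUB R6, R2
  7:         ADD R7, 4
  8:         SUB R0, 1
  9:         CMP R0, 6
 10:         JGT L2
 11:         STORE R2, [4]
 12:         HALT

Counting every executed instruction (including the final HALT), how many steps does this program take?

42

MOV R2, 11 → R2=11
MOV R6, 1 → R6=1
MOV R0, 12 → R0=12
MOV R7, 0 → R7=0
LOAD R2, [R7] → R2=M[0]=19
SUB R6, R2 → R6=1-19=-18
ADD R7, 4 → R7=0+4=4
SUB R0, 1 → R0=12-1=11
CMP R0, 6  (cmp 11,6)
JGT L2: taken
LOAD R2, [R7] → R2=M[4]=20
SUB R6, R2 → R6=(-18)-20=-38
ADD R7, 4 → R7=4+4=8
SUB R0, 1 → R0=11-1=10
CMP R0, 6  (cmp 10,6)
JGT L2: taken
LOAD R2, [R7] → R2=M[8]=28
SUB R6, R2 → R6=(-38)-28=-66
ADD R7, 4 → R7=8+4=12
SUB R0, 1 → R0=10-1=9
CMP R0, 6  (cmp 9,6)
JGT L2: taken
LOAD R2, [R7] → R2=M[12]=7
SUB R6, R2 → R6=(-66)-7=-73
ADD R7, 4 → R7=12+4=16
SUB R0, 1 → R0=9-1=8
CMP R0, 6  (cmp 8,6)
JGT L2: taken
LOAD R2, [R7] → R2=M[16]=6
SUB R6, R2 → R6=(-73)-6=-79
ADD R7, 4 → R7=16+4=20
SUB R0, 1 → R0=8-1=7
CMP R0, 6  (cmp 7,6)
JGT L2: taken
LOAD R2, [R7] → R2=M[20]=25
SUB R6, R2 → R6=(-79)-25=-104
ADD R7, 4 → R7=20+4=24
SUB R0, 1 → R0=7-1=6
CMP R0, 6  (cmp 6,6)
JGT L2: not taken
STORE R2, [4] → M[4]=25
halt.
Total executed instructions: 42.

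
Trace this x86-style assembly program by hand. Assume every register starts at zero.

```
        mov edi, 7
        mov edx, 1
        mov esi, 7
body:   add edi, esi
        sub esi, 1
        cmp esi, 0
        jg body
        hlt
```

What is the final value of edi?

mov edi, 7 → edi=7
mov edx, 1 → edx=1
mov esi, 7 → esi=7
add edi, esi → edi=7+7=14
sub esi, 1 → esi=7-1=6
cmp esi, 0  (cmp 6,0)
jg body: taken
add edi, esi → edi=14+6=20
sub esi, 1 → esi=6-1=5
cmp esi, 0  (cmp 5,0)
jg body: taken
add edi, esi → edi=20+5=25
sub esi, 1 → esi=5-1=4
cmp esi, 0  (cmp 4,0)
jg body: taken
add edi, esi → edi=25+4=29
sub esi, 1 → esi=4-1=3
cmp esi, 0  (cmp 3,0)
jg body: taken
add edi, esi → edi=29+3=32
sub esi, 1 → esi=3-1=2
cmp esi, 0  (cmp 2,0)
jg body: taken
add edi, esi → edi=32+2=34
sub esi, 1 → esi=2-1=1
cmp esi, 0  (cmp 1,0)
jg body: taken
add edi, esi → edi=34+1=35
sub esi, 1 → esi=1-1=0
cmp esi, 0  (cmp 0,0)
jg body: not taken
halt.

35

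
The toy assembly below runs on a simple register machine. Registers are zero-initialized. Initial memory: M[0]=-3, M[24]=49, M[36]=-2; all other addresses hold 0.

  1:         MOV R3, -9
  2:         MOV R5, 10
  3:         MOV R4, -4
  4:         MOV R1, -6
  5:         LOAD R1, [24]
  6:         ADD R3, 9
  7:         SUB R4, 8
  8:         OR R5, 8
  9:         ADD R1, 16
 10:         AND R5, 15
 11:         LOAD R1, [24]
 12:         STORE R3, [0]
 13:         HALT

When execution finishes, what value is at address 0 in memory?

after MOV R3, -9: R3=-9
after MOV R5, 10: R5=10
after MOV R4, -4: R4=-4
after MOV R1, -6: R1=-6
after LOAD R1, [24]: R1=M[24]=49
after ADD R3, 9: R3=(-9)+9=0
after SUB R4, 8: R4=(-4)-8=-12
after OR R5, 8: R5=10|8=10
after ADD R1, 16: R1=49+16=65
after AND R5, 15: R5=10&15=10
after LOAD R1, [24]: R1=M[24]=49
STORE R3, [0] → M[0]=0
halt.

0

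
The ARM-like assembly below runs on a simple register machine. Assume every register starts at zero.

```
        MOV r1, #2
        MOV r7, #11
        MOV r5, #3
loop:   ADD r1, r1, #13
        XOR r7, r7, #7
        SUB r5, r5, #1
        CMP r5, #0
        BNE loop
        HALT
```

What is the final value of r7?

after MOV r1, #2: r1=2
after MOV r7, #11: r7=11
after MOV r5, #3: r5=3
after ADD r1, r1, #13: r1=2+13=15
after XOR r7, r7, #7: r7=11^7=12
after SUB r5, r5, #1: r5=3-1=2
CMP r5, #0  (cmp 2,0)
BNE loop: taken
after ADD r1, r1, #13: r1=15+13=28
after XOR r7, r7, #7: r7=12^7=11
after SUB r5, r5, #1: r5=2-1=1
CMP r5, #0  (cmp 1,0)
BNE loop: taken
after ADD r1, r1, #13: r1=28+13=41
after XOR r7, r7, #7: r7=11^7=12
after SUB r5, r5, #1: r5=1-1=0
CMP r5, #0  (cmp 0,0)
BNE loop: not taken
halt.

12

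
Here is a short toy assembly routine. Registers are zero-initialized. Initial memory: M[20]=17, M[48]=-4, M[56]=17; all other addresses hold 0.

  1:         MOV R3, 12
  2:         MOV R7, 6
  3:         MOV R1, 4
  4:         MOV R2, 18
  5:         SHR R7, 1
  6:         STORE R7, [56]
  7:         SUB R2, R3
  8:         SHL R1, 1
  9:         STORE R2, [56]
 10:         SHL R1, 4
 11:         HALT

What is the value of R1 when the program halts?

128

R3=12
R7=6
R1=4
R2=18
R7=6>>1=3
STORE R7, [56] → M[56]=3
R2=18-12=6
R1=4<<1=8
STORE R2, [56] → M[56]=6
R1=8<<4=128
halt.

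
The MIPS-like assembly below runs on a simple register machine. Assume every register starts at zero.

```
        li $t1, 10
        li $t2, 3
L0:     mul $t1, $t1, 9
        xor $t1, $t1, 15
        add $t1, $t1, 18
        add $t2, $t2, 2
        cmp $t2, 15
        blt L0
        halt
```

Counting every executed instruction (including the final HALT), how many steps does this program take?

39

after li $t1, 10: $t1=10
after li $t2, 3: $t2=3
after mul $t1, $t1, 9: $t1=10*9=90
after xor $t1, $t1, 15: $t1=90^15=85
after add $t1, $t1, 18: $t1=85+18=103
after add $t2, $t2, 2: $t2=3+2=5
cmp $t2, 15  (cmp 5,15)
blt L0: taken
after mul $t1, $t1, 9: $t1=103*9=927
after xor $t1, $t1, 15: $t1=927^15=912
after add $t1, $t1, 18: $t1=912+18=930
after add $t2, $t2, 2: $t2=5+2=7
cmp $t2, 15  (cmp 7,15)
blt L0: taken
after mul $t1, $t1, 9: $t1=930*9=8370
after xor $t1, $t1, 15: $t1=8370^15=8381
after add $t1, $t1, 18: $t1=8381+18=8399
after add $t2, $t2, 2: $t2=7+2=9
cmp $t2, 15  (cmp 9,15)
blt L0: taken
after mul $t1, $t1, 9: $t1=8399*9=75591
after xor $t1, $t1, 15: $t1=75591^15=75592
after add $t1, $t1, 18: $t1=75592+18=75610
after add $t2, $t2, 2: $t2=9+2=11
cmp $t2, 15  (cmp 11,15)
blt L0: taken
after mul $t1, $t1, 9: $t1=75610*9=680490
after xor $t1, $t1, 15: $t1=680490^15=680485
after add $t1, $t1, 18: $t1=680485+18=680503
after add $t2, $t2, 2: $t2=11+2=13
cmp $t2, 15  (cmp 13,15)
blt L0: taken
after mul $t1, $t1, 9: $t1=680503*9=6124527
after xor $t1, $t1, 15: $t1=6124527^15=6124512
after add $t1, $t1, 18: $t1=6124512+18=6124530
after add $t2, $t2, 2: $t2=13+2=15
cmp $t2, 15  (cmp 15,15)
blt L0: not taken
halt.
Total executed instructions: 39.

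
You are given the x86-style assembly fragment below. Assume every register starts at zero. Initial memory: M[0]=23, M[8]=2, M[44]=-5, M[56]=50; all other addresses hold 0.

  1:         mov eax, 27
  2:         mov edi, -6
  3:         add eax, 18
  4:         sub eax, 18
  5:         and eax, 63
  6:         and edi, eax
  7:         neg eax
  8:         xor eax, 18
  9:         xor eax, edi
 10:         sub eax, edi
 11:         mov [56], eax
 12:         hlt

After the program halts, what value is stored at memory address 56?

-45

mov eax, 27 → eax=27
mov edi, -6 → edi=-6
add eax, 18 → eax=27+18=45
sub eax, 18 → eax=45-18=27
and eax, 63 → eax=27&63=27
and edi, eax → edi=(-6)&27=26
neg eax → eax=-(27)=-27
xor eax, 18 → eax=(-27)^18=-9
xor eax, edi → eax=(-9)^26=-19
sub eax, edi → eax=(-19)-26=-45
mov [56], eax → M[56]=-45
halt.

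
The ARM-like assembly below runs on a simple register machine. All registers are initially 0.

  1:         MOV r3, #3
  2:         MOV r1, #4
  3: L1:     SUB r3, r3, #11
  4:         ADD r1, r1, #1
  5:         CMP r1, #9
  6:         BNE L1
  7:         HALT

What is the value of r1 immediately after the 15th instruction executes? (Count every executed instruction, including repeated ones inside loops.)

7

MOV r3, #3 → r3=3
MOV r1, #4 → r1=4
SUB r3, r3, #11 → r3=3-11=-8
ADD r1, r1, #1 → r1=4+1=5
CMP r1, #9  (cmp 5,9)
BNE L1: taken
SUB r3, r3, #11 → r3=(-8)-11=-19
ADD r1, r1, #1 → r1=5+1=6
CMP r1, #9  (cmp 6,9)
BNE L1: taken
SUB r3, r3, #11 → r3=(-19)-11=-30
ADD r1, r1, #1 → r1=6+1=7
CMP r1, #9  (cmp 7,9)
BNE L1: taken
SUB r3, r3, #11 → r3=(-30)-11=-41
After step 15: r1 = 7.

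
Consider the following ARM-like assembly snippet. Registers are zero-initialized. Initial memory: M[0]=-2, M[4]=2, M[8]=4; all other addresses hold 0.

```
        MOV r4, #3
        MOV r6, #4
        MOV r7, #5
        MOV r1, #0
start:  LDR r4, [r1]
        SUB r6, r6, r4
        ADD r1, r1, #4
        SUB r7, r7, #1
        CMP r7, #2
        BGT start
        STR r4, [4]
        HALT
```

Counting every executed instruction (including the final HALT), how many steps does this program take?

24

after MOV r4, #3: r4=3
after MOV r6, #4: r6=4
after MOV r7, #5: r7=5
after MOV r1, #0: r1=0
after LDR r4, [r1]: r4=M[0]=-2
after SUB r6, r6, r4: r6=4-(-2)=6
after ADD r1, r1, #4: r1=0+4=4
after SUB r7, r7, #1: r7=5-1=4
CMP r7, #2  (cmp 4,2)
BGT start: taken
after LDR r4, [r1]: r4=M[4]=2
after SUB r6, r6, r4: r6=6-2=4
after ADD r1, r1, #4: r1=4+4=8
after SUB r7, r7, #1: r7=4-1=3
CMP r7, #2  (cmp 3,2)
BGT start: taken
after LDR r4, [r1]: r4=M[8]=4
after SUB r6, r6, r4: r6=4-4=0
after ADD r1, r1, #4: r1=8+4=12
after SUB r7, r7, #1: r7=3-1=2
CMP r7, #2  (cmp 2,2)
BGT start: not taken
STR r4, [4] → M[4]=4
halt.
Total executed instructions: 24.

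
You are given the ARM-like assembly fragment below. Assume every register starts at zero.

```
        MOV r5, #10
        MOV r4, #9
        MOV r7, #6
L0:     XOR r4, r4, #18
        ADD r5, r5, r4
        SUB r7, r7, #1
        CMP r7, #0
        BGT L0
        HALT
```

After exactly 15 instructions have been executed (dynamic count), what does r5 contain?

MOV r5, #10 → r5=10
MOV r4, #9 → r4=9
MOV r7, #6 → r7=6
XOR r4, r4, #18 → r4=9^18=27
ADD r5, r5, r4 → r5=10+27=37
SUB r7, r7, #1 → r7=6-1=5
CMP r7, #0  (cmp 5,0)
BGT L0: taken
XOR r4, r4, #18 → r4=27^18=9
ADD r5, r5, r4 → r5=37+9=46
SUB r7, r7, #1 → r7=5-1=4
CMP r7, #0  (cmp 4,0)
BGT L0: taken
XOR r4, r4, #18 → r4=9^18=27
ADD r5, r5, r4 → r5=46+27=73
After step 15: r5 = 73.

73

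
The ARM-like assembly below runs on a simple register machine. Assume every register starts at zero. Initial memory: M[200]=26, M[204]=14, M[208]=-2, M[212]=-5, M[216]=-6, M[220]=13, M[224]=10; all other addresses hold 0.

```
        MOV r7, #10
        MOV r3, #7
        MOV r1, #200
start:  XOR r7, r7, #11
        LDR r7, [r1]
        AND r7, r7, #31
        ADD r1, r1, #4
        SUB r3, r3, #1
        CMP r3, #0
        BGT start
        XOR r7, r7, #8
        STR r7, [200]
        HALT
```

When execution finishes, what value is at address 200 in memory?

2

MOV r7, #10 → r7=10
MOV r3, #7 → r3=7
MOV r1, #200 → r1=200
XOR r7, r7, #11 → r7=10^11=1
LDR r7, [r1] → r7=M[200]=26
AND r7, r7, #31 → r7=26&31=26
ADD r1, r1, #4 → r1=200+4=204
SUB r3, r3, #1 → r3=7-1=6
CMP r3, #0  (cmp 6,0)
BGT start: taken
XOR r7, r7, #11 → r7=26^11=17
LDR r7, [r1] → r7=M[204]=14
AND r7, r7, #31 → r7=14&31=14
ADD r1, r1, #4 → r1=204+4=208
SUB r3, r3, #1 → r3=6-1=5
CMP r3, #0  (cmp 5,0)
BGT start: taken
XOR r7, r7, #11 → r7=14^11=5
LDR r7, [r1] → r7=M[208]=-2
AND r7, r7, #31 → r7=(-2)&31=30
ADD r1, r1, #4 → r1=208+4=212
SUB r3, r3, #1 → r3=5-1=4
CMP r3, #0  (cmp 4,0)
BGT start: taken
XOR r7, r7, #11 → r7=30^11=21
LDR r7, [r1] → r7=M[212]=-5
AND r7, r7, #31 → r7=(-5)&31=27
ADD r1, r1, #4 → r1=212+4=216
SUB r3, r3, #1 → r3=4-1=3
CMP r3, #0  (cmp 3,0)
BGT start: taken
XOR r7, r7, #11 → r7=27^11=16
LDR r7, [r1] → r7=M[216]=-6
AND r7, r7, #31 → r7=(-6)&31=26
ADD r1, r1, #4 → r1=216+4=220
SUB r3, r3, #1 → r3=3-1=2
CMP r3, #0  (cmp 2,0)
BGT start: taken
XOR r7, r7, #11 → r7=26^11=17
LDR r7, [r1] → r7=M[220]=13
AND r7, r7, #31 → r7=13&31=13
ADD r1, r1, #4 → r1=220+4=224
SUB r3, r3, #1 → r3=2-1=1
CMP r3, #0  (cmp 1,0)
BGT start: taken
XOR r7, r7, #11 → r7=13^11=6
LDR r7, [r1] → r7=M[224]=10
AND r7, r7, #31 → r7=10&31=10
ADD r1, r1, #4 → r1=224+4=228
SUB r3, r3, #1 → r3=1-1=0
CMP r3, #0  (cmp 0,0)
BGT start: not taken
XOR r7, r7, #8 → r7=10^8=2
STR r7, [200] → M[200]=2
halt.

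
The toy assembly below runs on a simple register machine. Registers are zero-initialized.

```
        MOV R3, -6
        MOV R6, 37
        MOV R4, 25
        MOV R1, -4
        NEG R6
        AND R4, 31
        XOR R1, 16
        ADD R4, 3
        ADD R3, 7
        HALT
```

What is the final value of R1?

-20

MOV R3, -6 → R3=-6
MOV R6, 37 → R6=37
MOV R4, 25 → R4=25
MOV R1, -4 → R1=-4
NEG R6 → R6=-(37)=-37
AND R4, 31 → R4=25&31=25
XOR R1, 16 → R1=(-4)^16=-20
ADD R4, 3 → R4=25+3=28
ADD R3, 7 → R3=(-6)+7=1
halt.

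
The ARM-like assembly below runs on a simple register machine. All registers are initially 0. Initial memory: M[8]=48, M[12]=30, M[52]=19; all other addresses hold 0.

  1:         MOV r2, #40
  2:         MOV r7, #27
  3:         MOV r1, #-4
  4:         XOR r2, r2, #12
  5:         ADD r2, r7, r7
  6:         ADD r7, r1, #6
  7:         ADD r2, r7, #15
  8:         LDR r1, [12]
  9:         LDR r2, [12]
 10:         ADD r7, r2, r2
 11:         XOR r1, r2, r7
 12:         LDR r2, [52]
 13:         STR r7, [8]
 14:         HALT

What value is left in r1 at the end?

MOV r2, #40 → r2=40
MOV r7, #27 → r7=27
MOV r1, #-4 → r1=-4
XOR r2, r2, #12 → r2=40^12=36
ADD r2, r7, r7 → r2=27+27=54
ADD r7, r1, #6 → r7=(-4)+6=2
ADD r2, r7, #15 → r2=2+15=17
LDR r1, [12] → r1=M[12]=30
LDR r2, [12] → r2=M[12]=30
ADD r7, r2, r2 → r7=30+30=60
XOR r1, r2, r7 → r1=30^60=34
LDR r2, [52] → r2=M[52]=19
STR r7, [8] → M[8]=60
halt.

34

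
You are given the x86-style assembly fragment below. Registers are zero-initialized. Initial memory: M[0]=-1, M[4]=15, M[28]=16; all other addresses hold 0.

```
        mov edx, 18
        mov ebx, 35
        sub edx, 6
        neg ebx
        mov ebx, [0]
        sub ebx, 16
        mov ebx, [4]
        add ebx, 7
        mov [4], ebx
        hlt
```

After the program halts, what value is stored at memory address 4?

22

mov edx, 18 → edx=18
mov ebx, 35 → ebx=35
sub edx, 6 → edx=18-6=12
neg ebx → ebx=-(35)=-35
mov ebx, [0] → ebx=M[0]=-1
sub ebx, 16 → ebx=(-1)-16=-17
mov ebx, [4] → ebx=M[4]=15
add ebx, 7 → ebx=15+7=22
mov [4], ebx → M[4]=22
halt.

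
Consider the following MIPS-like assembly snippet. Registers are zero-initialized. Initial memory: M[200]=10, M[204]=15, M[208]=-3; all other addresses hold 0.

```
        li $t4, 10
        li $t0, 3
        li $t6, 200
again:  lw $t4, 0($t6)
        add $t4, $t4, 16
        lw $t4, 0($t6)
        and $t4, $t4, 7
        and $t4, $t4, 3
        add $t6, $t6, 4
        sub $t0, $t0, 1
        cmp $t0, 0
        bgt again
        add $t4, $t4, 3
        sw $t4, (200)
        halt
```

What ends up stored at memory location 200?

4

$t4=10
$t0=3
$t6=200
$t4=M[200]=10
$t4=10+16=26
$t4=M[200]=10
$t4=10&7=2
$t4=2&3=2
$t6=200+4=204
$t0=3-1=2
cmp $t0, 0  (cmp 2,0)
bgt again: taken
$t4=M[204]=15
$t4=15+16=31
$t4=M[204]=15
$t4=15&7=7
$t4=7&3=3
$t6=204+4=208
$t0=2-1=1
cmp $t0, 0  (cmp 1,0)
bgt again: taken
$t4=M[208]=-3
$t4=(-3)+16=13
$t4=M[208]=-3
$t4=(-3)&7=5
$t4=5&3=1
$t6=208+4=212
$t0=1-1=0
cmp $t0, 0  (cmp 0,0)
bgt again: not taken
$t4=1+3=4
sw $t4, (200) → M[200]=4
halt.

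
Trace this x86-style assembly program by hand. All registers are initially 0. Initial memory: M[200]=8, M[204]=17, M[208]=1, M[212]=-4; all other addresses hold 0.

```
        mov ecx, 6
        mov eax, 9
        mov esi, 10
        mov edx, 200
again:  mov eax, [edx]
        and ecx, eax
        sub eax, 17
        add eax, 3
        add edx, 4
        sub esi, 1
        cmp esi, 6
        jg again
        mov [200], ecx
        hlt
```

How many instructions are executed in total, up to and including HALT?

after mov ecx, 6: ecx=6
after mov eax, 9: eax=9
after mov esi, 10: esi=10
after mov edx, 200: edx=200
after mov eax, [edx]: eax=M[200]=8
after and ecx, eax: ecx=6&8=0
after sub eax, 17: eax=8-17=-9
after add eax, 3: eax=(-9)+3=-6
after add edx, 4: edx=200+4=204
after sub esi, 1: esi=10-1=9
cmp esi, 6  (cmp 9,6)
jg again: taken
after mov eax, [edx]: eax=M[204]=17
after and ecx, eax: ecx=0&17=0
after sub eax, 17: eax=17-17=0
after add eax, 3: eax=0+3=3
after add edx, 4: edx=204+4=208
after sub esi, 1: esi=9-1=8
cmp esi, 6  (cmp 8,6)
jg again: taken
after mov eax, [edx]: eax=M[208]=1
after and ecx, eax: ecx=0&1=0
after sub eax, 17: eax=1-17=-16
after add eax, 3: eax=(-16)+3=-13
after add edx, 4: edx=208+4=212
after sub esi, 1: esi=8-1=7
cmp esi, 6  (cmp 7,6)
jg again: taken
after mov eax, [edx]: eax=M[212]=-4
after and ecx, eax: ecx=0&(-4)=0
after sub eax, 17: eax=(-4)-17=-21
after add eax, 3: eax=(-21)+3=-18
after add edx, 4: edx=212+4=216
after sub esi, 1: esi=7-1=6
cmp esi, 6  (cmp 6,6)
jg again: not taken
mov [200], ecx → M[200]=0
halt.
Total executed instructions: 38.

38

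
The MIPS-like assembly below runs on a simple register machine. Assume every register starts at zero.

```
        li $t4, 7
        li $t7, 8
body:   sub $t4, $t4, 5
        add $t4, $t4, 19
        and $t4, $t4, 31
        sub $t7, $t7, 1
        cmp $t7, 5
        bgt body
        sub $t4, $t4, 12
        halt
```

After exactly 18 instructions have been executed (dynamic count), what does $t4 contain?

17

after li $t4, 7: $t4=7
after li $t7, 8: $t7=8
after sub $t4, $t4, 5: $t4=7-5=2
after add $t4, $t4, 19: $t4=2+19=21
after and $t4, $t4, 31: $t4=21&31=21
after sub $t7, $t7, 1: $t7=8-1=7
cmp $t7, 5  (cmp 7,5)
bgt body: taken
after sub $t4, $t4, 5: $t4=21-5=16
after add $t4, $t4, 19: $t4=16+19=35
after and $t4, $t4, 31: $t4=35&31=3
after sub $t7, $t7, 1: $t7=7-1=6
cmp $t7, 5  (cmp 6,5)
bgt body: taken
after sub $t4, $t4, 5: $t4=3-5=-2
after add $t4, $t4, 19: $t4=(-2)+19=17
after and $t4, $t4, 31: $t4=17&31=17
after sub $t7, $t7, 1: $t7=6-1=5
After step 18: $t4 = 17.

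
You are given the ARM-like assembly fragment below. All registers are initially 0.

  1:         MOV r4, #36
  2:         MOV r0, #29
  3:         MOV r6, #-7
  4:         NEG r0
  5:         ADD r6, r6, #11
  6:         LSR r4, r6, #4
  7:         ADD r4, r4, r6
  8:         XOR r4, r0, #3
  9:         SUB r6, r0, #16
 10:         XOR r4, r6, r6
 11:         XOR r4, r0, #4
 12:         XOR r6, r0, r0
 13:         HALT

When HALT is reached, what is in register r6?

0

r4=36
r0=29
r6=-7
r0=-(29)=-29
r6=(-7)+11=4
r4=4>>4=0
r4=0+4=4
r4=(-29)^3=-32
r6=(-29)-16=-45
r4=(-45)^(-45)=0
r4=(-29)^4=-25
r6=(-29)^(-29)=0
halt.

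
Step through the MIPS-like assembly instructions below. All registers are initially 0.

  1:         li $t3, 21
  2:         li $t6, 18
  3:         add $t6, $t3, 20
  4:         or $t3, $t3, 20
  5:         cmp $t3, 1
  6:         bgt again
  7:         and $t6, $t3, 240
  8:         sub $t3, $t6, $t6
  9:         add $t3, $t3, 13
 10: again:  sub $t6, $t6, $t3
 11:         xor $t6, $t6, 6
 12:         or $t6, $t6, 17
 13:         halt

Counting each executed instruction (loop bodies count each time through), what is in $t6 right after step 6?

$t3=21
$t6=18
$t6=21+20=41
$t3=21|20=21
cmp $t3, 1  (cmp 21,1)
bgt again: taken
After step 6: $t6 = 41.

41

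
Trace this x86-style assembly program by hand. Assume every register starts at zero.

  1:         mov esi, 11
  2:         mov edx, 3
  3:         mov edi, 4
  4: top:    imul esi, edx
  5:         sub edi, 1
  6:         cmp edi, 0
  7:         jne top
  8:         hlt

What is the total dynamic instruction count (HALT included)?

20

mov esi, 11 → esi=11
mov edx, 3 → edx=3
mov edi, 4 → edi=4
imul esi, edx → esi=11*3=33
sub edi, 1 → edi=4-1=3
cmp edi, 0  (cmp 3,0)
jne top: taken
imul esi, edx → esi=33*3=99
sub edi, 1 → edi=3-1=2
cmp edi, 0  (cmp 2,0)
jne top: taken
imul esi, edx → esi=99*3=297
sub edi, 1 → edi=2-1=1
cmp edi, 0  (cmp 1,0)
jne top: taken
imul esi, edx → esi=297*3=891
sub edi, 1 → edi=1-1=0
cmp edi, 0  (cmp 0,0)
jne top: not taken
halt.
Total executed instructions: 20.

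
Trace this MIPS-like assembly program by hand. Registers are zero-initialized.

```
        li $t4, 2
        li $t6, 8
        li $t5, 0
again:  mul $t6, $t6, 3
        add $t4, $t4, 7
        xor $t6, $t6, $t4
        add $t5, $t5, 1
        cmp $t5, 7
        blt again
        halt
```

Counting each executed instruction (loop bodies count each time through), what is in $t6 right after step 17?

105

after li $t4, 2: $t4=2
after li $t6, 8: $t6=8
after li $t5, 0: $t5=0
after mul $t6, $t6, 3: $t6=8*3=24
after add $t4, $t4, 7: $t4=2+7=9
after xor $t6, $t6, $t4: $t6=24^9=17
after add $t5, $t5, 1: $t5=0+1=1
cmp $t5, 7  (cmp 1,7)
blt again: taken
after mul $t6, $t6, 3: $t6=17*3=51
after add $t4, $t4, 7: $t4=9+7=16
after xor $t6, $t6, $t4: $t6=51^16=35
after add $t5, $t5, 1: $t5=1+1=2
cmp $t5, 7  (cmp 2,7)
blt again: taken
after mul $t6, $t6, 3: $t6=35*3=105
after add $t4, $t4, 7: $t4=16+7=23
After step 17: $t6 = 105.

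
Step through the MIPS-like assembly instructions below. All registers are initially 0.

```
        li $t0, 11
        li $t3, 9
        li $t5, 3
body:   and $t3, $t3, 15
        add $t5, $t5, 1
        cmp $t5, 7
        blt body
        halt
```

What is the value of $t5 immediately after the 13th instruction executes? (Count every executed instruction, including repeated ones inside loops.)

$t0=11
$t3=9
$t5=3
$t3=9&15=9
$t5=3+1=4
cmp $t5, 7  (cmp 4,7)
blt body: taken
$t3=9&15=9
$t5=4+1=5
cmp $t5, 7  (cmp 5,7)
blt body: taken
$t3=9&15=9
$t5=5+1=6
After step 13: $t5 = 6.

6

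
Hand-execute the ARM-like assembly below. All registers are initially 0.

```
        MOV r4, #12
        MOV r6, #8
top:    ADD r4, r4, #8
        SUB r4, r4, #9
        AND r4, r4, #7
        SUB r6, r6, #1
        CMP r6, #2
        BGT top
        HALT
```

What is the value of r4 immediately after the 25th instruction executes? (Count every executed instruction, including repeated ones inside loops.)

r4=12
r6=8
r4=12+8=20
r4=20-9=11
r4=11&7=3
r6=8-1=7
CMP r6, #2  (cmp 7,2)
BGT top: taken
r4=3+8=11
r4=11-9=2
r4=2&7=2
r6=7-1=6
CMP r6, #2  (cmp 6,2)
BGT top: taken
r4=2+8=10
r4=10-9=1
r4=1&7=1
r6=6-1=5
CMP r6, #2  (cmp 5,2)
BGT top: taken
r4=1+8=9
r4=9-9=0
r4=0&7=0
r6=5-1=4
CMP r6, #2  (cmp 4,2)
After step 25: r4 = 0.

0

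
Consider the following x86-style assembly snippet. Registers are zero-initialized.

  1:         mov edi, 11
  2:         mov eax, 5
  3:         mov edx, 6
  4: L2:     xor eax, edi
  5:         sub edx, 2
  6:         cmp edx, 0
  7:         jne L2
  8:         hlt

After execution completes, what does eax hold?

14

mov edi, 11 → edi=11
mov eax, 5 → eax=5
mov edx, 6 → edx=6
xor eax, edi → eax=5^11=14
sub edx, 2 → edx=6-2=4
cmp edx, 0  (cmp 4,0)
jne L2: taken
xor eax, edi → eax=14^11=5
sub edx, 2 → edx=4-2=2
cmp edx, 0  (cmp 2,0)
jne L2: taken
xor eax, edi → eax=5^11=14
sub edx, 2 → edx=2-2=0
cmp edx, 0  (cmp 0,0)
jne L2: not taken
halt.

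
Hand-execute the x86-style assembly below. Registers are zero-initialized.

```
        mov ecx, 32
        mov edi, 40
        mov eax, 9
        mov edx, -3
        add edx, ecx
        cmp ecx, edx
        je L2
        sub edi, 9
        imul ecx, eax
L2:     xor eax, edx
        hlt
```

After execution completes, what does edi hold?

31

ecx=32
edi=40
eax=9
edx=-3
edx=(-3)+32=29
cmp ecx, edx  (cmp 32,29)
je L2: not taken
edi=40-9=31
ecx=32*9=288
eax=9^29=20
halt.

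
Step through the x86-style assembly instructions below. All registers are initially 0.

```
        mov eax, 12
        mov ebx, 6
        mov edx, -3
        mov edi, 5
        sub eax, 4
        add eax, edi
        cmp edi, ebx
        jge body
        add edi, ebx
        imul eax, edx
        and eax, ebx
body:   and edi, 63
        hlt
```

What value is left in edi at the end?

eax=12
ebx=6
edx=-3
edi=5
eax=12-4=8
eax=8+5=13
cmp edi, ebx  (cmp 5,6)
jge body: not taken
edi=5+6=11
eax=13*(-3)=-39
eax=(-39)&6=0
edi=11&63=11
halt.

11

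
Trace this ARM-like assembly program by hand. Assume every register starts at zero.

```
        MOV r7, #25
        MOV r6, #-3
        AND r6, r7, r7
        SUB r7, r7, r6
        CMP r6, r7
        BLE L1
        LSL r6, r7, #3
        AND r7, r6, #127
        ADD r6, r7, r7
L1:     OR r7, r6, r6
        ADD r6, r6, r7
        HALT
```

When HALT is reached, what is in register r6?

r7=25
r6=-3
r6=25&25=25
r7=25-25=0
CMP r6, r7  (cmp 25,0)
BLE L1: not taken
r6=0<<3=0
r7=0&127=0
r6=0+0=0
r7=0|0=0
r6=0+0=0
halt.

0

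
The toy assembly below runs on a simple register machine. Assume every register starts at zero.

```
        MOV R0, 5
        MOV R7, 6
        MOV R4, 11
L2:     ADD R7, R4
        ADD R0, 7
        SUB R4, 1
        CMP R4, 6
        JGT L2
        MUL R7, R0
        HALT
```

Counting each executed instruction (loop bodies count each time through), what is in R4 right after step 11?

9

R0=5
R7=6
R4=11
R7=6+11=17
R0=5+7=12
R4=11-1=10
CMP R4, 6  (cmp 10,6)
JGT L2: taken
R7=17+10=27
R0=12+7=19
R4=10-1=9
After step 11: R4 = 9.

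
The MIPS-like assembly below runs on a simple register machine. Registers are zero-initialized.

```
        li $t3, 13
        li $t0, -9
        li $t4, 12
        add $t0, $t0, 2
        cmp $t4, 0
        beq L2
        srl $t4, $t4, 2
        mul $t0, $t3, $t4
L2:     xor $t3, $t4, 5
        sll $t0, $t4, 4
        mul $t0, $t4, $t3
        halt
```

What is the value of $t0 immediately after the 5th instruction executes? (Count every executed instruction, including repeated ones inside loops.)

-7

li $t3, 13 → $t3=13
li $t0, -9 → $t0=-9
li $t4, 12 → $t4=12
add $t0, $t0, 2 → $t0=(-9)+2=-7
cmp $t4, 0  (cmp 12,0)
After step 5: $t0 = -7.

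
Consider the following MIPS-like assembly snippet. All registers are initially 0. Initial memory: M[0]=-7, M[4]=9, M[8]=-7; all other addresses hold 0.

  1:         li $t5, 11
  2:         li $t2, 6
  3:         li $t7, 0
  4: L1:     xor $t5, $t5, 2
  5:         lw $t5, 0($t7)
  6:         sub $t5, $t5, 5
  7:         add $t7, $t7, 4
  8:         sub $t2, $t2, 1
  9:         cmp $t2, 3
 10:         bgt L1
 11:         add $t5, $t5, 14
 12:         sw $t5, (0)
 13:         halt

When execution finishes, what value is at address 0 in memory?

2

$t5=11
$t2=6
$t7=0
$t5=11^2=9
$t5=M[0]=-7
$t5=(-7)-5=-12
$t7=0+4=4
$t2=6-1=5
cmp $t2, 3  (cmp 5,3)
bgt L1: taken
$t5=(-12)^2=-10
$t5=M[4]=9
$t5=9-5=4
$t7=4+4=8
$t2=5-1=4
cmp $t2, 3  (cmp 4,3)
bgt L1: taken
$t5=4^2=6
$t5=M[8]=-7
$t5=(-7)-5=-12
$t7=8+4=12
$t2=4-1=3
cmp $t2, 3  (cmp 3,3)
bgt L1: not taken
$t5=(-12)+14=2
sw $t5, (0) → M[0]=2
halt.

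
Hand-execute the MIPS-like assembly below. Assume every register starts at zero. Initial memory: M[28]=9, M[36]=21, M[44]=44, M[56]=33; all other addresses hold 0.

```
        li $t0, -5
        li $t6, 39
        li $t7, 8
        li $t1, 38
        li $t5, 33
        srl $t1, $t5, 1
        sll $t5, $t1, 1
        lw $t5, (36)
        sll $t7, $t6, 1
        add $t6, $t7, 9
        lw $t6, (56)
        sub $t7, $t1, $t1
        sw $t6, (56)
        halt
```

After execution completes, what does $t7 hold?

$t0=-5
$t6=39
$t7=8
$t1=38
$t5=33
$t1=33>>1=16
$t5=16<<1=32
$t5=M[36]=21
$t7=39<<1=78
$t6=78+9=87
$t6=M[56]=33
$t7=16-16=0
sw $t6, (56) → M[56]=33
halt.

0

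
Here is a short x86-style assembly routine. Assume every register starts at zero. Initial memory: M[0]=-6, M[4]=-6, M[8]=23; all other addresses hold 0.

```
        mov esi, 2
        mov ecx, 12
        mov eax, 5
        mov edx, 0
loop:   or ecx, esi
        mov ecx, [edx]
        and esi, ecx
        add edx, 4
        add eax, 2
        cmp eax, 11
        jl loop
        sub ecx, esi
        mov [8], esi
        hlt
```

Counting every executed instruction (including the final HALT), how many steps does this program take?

esi=2
ecx=12
eax=5
edx=0
ecx=12|2=14
ecx=M[0]=-6
esi=2&(-6)=2
edx=0+4=4
eax=5+2=7
cmp eax, 11  (cmp 7,11)
jl loop: taken
ecx=(-6)|2=-6
ecx=M[4]=-6
esi=2&(-6)=2
edx=4+4=8
eax=7+2=9
cmp eax, 11  (cmp 9,11)
jl loop: taken
ecx=(-6)|2=-6
ecx=M[8]=23
esi=2&23=2
edx=8+4=12
eax=9+2=11
cmp eax, 11  (cmp 11,11)
jl loop: not taken
ecx=23-2=21
mov [8], esi → M[8]=2
halt.
Total executed instructions: 28.

28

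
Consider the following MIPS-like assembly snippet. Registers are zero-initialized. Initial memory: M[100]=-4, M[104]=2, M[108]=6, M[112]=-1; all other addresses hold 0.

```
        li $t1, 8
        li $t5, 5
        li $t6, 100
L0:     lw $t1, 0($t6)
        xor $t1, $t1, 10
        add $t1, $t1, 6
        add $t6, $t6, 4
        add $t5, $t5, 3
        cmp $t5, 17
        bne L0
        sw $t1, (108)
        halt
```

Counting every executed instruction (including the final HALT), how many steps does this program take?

$t1=8
$t5=5
$t6=100
$t1=M[100]=-4
$t1=(-4)^10=-10
$t1=(-10)+6=-4
$t6=100+4=104
$t5=5+3=8
cmp $t5, 17  (cmp 8,17)
bne L0: taken
$t1=M[104]=2
$t1=2^10=8
$t1=8+6=14
$t6=104+4=108
$t5=8+3=11
cmp $t5, 17  (cmp 11,17)
bne L0: taken
$t1=M[108]=6
$t1=6^10=12
$t1=12+6=18
$t6=108+4=112
$t5=11+3=14
cmp $t5, 17  (cmp 14,17)
bne L0: taken
$t1=M[112]=-1
$t1=(-1)^10=-11
$t1=(-11)+6=-5
$t6=112+4=116
$t5=14+3=17
cmp $t5, 17  (cmp 17,17)
bne L0: not taken
sw $t1, (108) → M[108]=-5
halt.
Total executed instructions: 33.

33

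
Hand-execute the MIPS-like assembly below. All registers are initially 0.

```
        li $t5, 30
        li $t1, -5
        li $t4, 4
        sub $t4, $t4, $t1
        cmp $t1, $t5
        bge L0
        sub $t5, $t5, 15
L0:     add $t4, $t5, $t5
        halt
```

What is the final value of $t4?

30

$t5=30
$t1=-5
$t4=4
$t4=4-(-5)=9
cmp $t1, $t5  (cmp -5,30)
bge L0: not taken
$t5=30-15=15
$t4=15+15=30
halt.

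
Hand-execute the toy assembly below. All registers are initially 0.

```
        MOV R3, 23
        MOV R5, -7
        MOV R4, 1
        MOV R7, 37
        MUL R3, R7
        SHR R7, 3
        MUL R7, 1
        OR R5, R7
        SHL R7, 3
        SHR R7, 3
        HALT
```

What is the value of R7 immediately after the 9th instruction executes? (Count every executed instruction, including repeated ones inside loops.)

32

after MOV R3, 23: R3=23
after MOV R5, -7: R5=-7
after MOV R4, 1: R4=1
after MOV R7, 37: R7=37
after MUL R3, R7: R3=23*37=851
after SHR R7, 3: R7=37>>3=4
after MUL R7, 1: R7=4*1=4
after OR R5, R7: R5=(-7)|4=-3
after SHL R7, 3: R7=4<<3=32
After step 9: R7 = 32.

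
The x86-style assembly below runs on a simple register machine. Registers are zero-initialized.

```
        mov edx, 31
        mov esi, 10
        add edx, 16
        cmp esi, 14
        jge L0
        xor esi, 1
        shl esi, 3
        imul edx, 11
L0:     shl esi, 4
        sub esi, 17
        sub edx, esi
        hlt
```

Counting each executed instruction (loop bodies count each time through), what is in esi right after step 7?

edx=31
esi=10
edx=31+16=47
cmp esi, 14  (cmp 10,14)
jge L0: not taken
esi=10^1=11
esi=11<<3=88
After step 7: esi = 88.

88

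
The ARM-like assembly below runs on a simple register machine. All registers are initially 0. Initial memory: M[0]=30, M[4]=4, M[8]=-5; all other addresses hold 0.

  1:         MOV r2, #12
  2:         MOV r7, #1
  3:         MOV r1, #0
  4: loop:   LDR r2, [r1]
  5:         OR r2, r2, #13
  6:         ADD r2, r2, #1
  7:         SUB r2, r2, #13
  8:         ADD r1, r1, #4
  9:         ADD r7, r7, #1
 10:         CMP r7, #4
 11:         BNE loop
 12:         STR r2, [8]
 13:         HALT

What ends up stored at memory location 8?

-13

r2=12
r7=1
r1=0
r2=M[0]=30
r2=30|13=31
r2=31+1=32
r2=32-13=19
r1=0+4=4
r7=1+1=2
CMP r7, #4  (cmp 2,4)
BNE loop: taken
r2=M[4]=4
r2=4|13=13
r2=13+1=14
r2=14-13=1
r1=4+4=8
r7=2+1=3
CMP r7, #4  (cmp 3,4)
BNE loop: taken
r2=M[8]=-5
r2=(-5)|13=-1
r2=(-1)+1=0
r2=0-13=-13
r1=8+4=12
r7=3+1=4
CMP r7, #4  (cmp 4,4)
BNE loop: not taken
STR r2, [8] → M[8]=-13
halt.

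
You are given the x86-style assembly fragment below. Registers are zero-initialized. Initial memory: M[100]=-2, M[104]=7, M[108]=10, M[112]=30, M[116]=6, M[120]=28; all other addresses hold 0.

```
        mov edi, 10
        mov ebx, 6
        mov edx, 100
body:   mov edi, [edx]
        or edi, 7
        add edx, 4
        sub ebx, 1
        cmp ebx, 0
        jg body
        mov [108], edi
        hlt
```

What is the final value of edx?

124

after mov edi, 10: edi=10
after mov ebx, 6: ebx=6
after mov edx, 100: edx=100
after mov edi, [edx]: edi=M[100]=-2
after or edi, 7: edi=(-2)|7=-1
after add edx, 4: edx=100+4=104
after sub ebx, 1: ebx=6-1=5
cmp ebx, 0  (cmp 5,0)
jg body: taken
after mov edi, [edx]: edi=M[104]=7
after or edi, 7: edi=7|7=7
after add edx, 4: edx=104+4=108
after sub ebx, 1: ebx=5-1=4
cmp ebx, 0  (cmp 4,0)
jg body: taken
after mov edi, [edx]: edi=M[108]=10
after or edi, 7: edi=10|7=15
after add edx, 4: edx=108+4=112
after sub ebx, 1: ebx=4-1=3
cmp ebx, 0  (cmp 3,0)
jg body: taken
after mov edi, [edx]: edi=M[112]=30
after or edi, 7: edi=30|7=31
after add edx, 4: edx=112+4=116
after sub ebx, 1: ebx=3-1=2
cmp ebx, 0  (cmp 2,0)
jg body: taken
after mov edi, [edx]: edi=M[116]=6
after or edi, 7: edi=6|7=7
after add edx, 4: edx=116+4=120
after sub ebx, 1: ebx=2-1=1
cmp ebx, 0  (cmp 1,0)
jg body: taken
after mov edi, [edx]: edi=M[120]=28
after or edi, 7: edi=28|7=31
after add edx, 4: edx=120+4=124
after sub ebx, 1: ebx=1-1=0
cmp ebx, 0  (cmp 0,0)
jg body: not taken
mov [108], edi → M[108]=31
halt.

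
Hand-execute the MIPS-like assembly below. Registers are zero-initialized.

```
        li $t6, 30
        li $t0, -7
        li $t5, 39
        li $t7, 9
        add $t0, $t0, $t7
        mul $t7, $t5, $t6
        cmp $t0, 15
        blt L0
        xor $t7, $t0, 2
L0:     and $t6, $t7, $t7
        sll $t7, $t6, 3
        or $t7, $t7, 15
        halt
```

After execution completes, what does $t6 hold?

$t6=30
$t0=-7
$t5=39
$t7=9
$t0=(-7)+9=2
$t7=39*30=1170
cmp $t0, 15  (cmp 2,15)
blt L0: taken
$t6=1170&1170=1170
$t7=1170<<3=9360
$t7=9360|15=9375
halt.

1170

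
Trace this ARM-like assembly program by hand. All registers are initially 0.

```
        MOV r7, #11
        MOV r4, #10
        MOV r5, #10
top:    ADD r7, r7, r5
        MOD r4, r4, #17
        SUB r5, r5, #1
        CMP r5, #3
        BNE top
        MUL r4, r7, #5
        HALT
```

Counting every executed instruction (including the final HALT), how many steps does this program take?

MOV r7, #11 → r7=11
MOV r4, #10 → r4=10
MOV r5, #10 → r5=10
ADD r7, r7, r5 → r7=11+10=21
MOD r4, r4, #17 → r4=10%17=10
SUB r5, r5, #1 → r5=10-1=9
CMP r5, #3  (cmp 9,3)
BNE top: taken
ADD r7, r7, r5 → r7=21+9=30
MOD r4, r4, #17 → r4=10%17=10
SUB r5, r5, #1 → r5=9-1=8
CMP r5, #3  (cmp 8,3)
BNE top: taken
ADD r7, r7, r5 → r7=30+8=38
MOD r4, r4, #17 → r4=10%17=10
SUB r5, r5, #1 → r5=8-1=7
CMP r5, #3  (cmp 7,3)
BNE top: taken
ADD r7, r7, r5 → r7=38+7=45
MOD r4, r4, #17 → r4=10%17=10
SUB r5, r5, #1 → r5=7-1=6
CMP r5, #3  (cmp 6,3)
BNE top: taken
ADD r7, r7, r5 → r7=45+6=51
MOD r4, r4, #17 → r4=10%17=10
SUB r5, r5, #1 → r5=6-1=5
CMP r5, #3  (cmp 5,3)
BNE top: taken
ADD r7, r7, r5 → r7=51+5=56
MOD r4, r4, #17 → r4=10%17=10
SUB r5, r5, #1 → r5=5-1=4
CMP r5, #3  (cmp 4,3)
BNE top: taken
ADD r7, r7, r5 → r7=56+4=60
MOD r4, r4, #17 → r4=10%17=10
SUB r5, r5, #1 → r5=4-1=3
CMP r5, #3  (cmp 3,3)
BNE top: not taken
MUL r4, r7, #5 → r4=60*5=300
halt.
Total executed instructions: 40.

40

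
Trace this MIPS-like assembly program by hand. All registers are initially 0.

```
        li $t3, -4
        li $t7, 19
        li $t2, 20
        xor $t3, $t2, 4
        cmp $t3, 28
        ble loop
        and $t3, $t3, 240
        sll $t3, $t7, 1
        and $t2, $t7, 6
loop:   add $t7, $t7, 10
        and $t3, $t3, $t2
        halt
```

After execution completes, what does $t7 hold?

after li $t3, -4: $t3=-4
after li $t7, 19: $t7=19
after li $t2, 20: $t2=20
after xor $t3, $t2, 4: $t3=20^4=16
cmp $t3, 28  (cmp 16,28)
ble loop: taken
after add $t7, $t7, 10: $t7=19+10=29
after and $t3, $t3, $t2: $t3=16&20=16
halt.

29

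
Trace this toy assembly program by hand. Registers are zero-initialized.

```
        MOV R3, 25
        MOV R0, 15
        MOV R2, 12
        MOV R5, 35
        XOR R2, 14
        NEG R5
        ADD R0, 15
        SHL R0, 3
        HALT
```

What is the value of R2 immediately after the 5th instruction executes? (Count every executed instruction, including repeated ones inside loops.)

after MOV R3, 25: R3=25
after MOV R0, 15: R0=15
after MOV R2, 12: R2=12
after MOV R5, 35: R5=35
after XOR R2, 14: R2=12^14=2
After step 5: R2 = 2.

2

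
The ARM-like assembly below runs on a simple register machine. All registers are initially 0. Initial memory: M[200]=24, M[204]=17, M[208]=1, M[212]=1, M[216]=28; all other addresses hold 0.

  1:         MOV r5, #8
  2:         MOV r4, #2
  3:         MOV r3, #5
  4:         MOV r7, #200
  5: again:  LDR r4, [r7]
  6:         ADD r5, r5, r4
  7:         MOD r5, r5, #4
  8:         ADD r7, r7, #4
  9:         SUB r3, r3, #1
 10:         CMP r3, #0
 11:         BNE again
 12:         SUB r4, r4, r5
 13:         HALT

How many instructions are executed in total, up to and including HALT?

MOV r5, #8 → r5=8
MOV r4, #2 → r4=2
MOV r3, #5 → r3=5
MOV r7, #200 → r7=200
LDR r4, [r7] → r4=M[200]=24
ADD r5, r5, r4 → r5=8+24=32
MOD r5, r5, #4 → r5=32%4=0
ADD r7, r7, #4 → r7=200+4=204
SUB r3, r3, #1 → r3=5-1=4
CMP r3, #0  (cmp 4,0)
BNE again: taken
LDR r4, [r7] → r4=M[204]=17
ADD r5, r5, r4 → r5=0+17=17
MOD r5, r5, #4 → r5=17%4=1
ADD r7, r7, #4 → r7=204+4=208
SUB r3, r3, #1 → r3=4-1=3
CMP r3, #0  (cmp 3,0)
BNE again: taken
LDR r4, [r7] → r4=M[208]=1
ADD r5, r5, r4 → r5=1+1=2
MOD r5, r5, #4 → r5=2%4=2
ADD r7, r7, #4 → r7=208+4=212
SUB r3, r3, #1 → r3=3-1=2
CMP r3, #0  (cmp 2,0)
BNE again: taken
LDR r4, [r7] → r4=M[212]=1
ADD r5, r5, r4 → r5=2+1=3
MOD r5, r5, #4 → r5=3%4=3
ADD r7, r7, #4 → r7=212+4=216
SUB r3, r3, #1 → r3=2-1=1
CMP r3, #0  (cmp 1,0)
BNE again: taken
LDR r4, [r7] → r4=M[216]=28
ADD r5, r5, r4 → r5=3+28=31
MOD r5, r5, #4 → r5=31%4=3
ADD r7, r7, #4 → r7=216+4=220
SUB r3, r3, #1 → r3=1-1=0
CMP r3, #0  (cmp 0,0)
BNE again: not taken
SUB r4, r4, r5 → r4=28-3=25
halt.
Total executed instructions: 41.

41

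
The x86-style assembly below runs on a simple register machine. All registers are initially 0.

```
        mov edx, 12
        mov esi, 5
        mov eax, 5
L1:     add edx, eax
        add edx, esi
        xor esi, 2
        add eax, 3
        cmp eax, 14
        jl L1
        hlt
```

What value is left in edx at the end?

53

edx=12
esi=5
eax=5
edx=12+5=17
edx=17+5=22
esi=5^2=7
eax=5+3=8
cmp eax, 14  (cmp 8,14)
jl L1: taken
edx=22+8=30
edx=30+7=37
esi=7^2=5
eax=8+3=11
cmp eax, 14  (cmp 11,14)
jl L1: taken
edx=37+11=48
edx=48+5=53
esi=5^2=7
eax=11+3=14
cmp eax, 14  (cmp 14,14)
jl L1: not taken
halt.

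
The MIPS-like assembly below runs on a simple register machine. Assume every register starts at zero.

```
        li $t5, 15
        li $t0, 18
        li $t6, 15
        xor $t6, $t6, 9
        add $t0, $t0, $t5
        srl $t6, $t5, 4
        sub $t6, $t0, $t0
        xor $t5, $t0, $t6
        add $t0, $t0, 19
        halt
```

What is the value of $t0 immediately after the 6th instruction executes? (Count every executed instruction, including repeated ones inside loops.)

33

after li $t5, 15: $t5=15
after li $t0, 18: $t0=18
after li $t6, 15: $t6=15
after xor $t6, $t6, 9: $t6=15^9=6
after add $t0, $t0, $t5: $t0=18+15=33
after srl $t6, $t5, 4: $t6=15>>4=0
After step 6: $t0 = 33.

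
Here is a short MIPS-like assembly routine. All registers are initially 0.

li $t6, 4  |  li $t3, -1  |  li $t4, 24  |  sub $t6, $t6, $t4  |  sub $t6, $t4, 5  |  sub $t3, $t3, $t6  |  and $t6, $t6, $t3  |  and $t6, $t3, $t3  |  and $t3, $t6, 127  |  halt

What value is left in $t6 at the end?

$t6=4
$t3=-1
$t4=24
$t6=4-24=-20
$t6=24-5=19
$t3=(-1)-19=-20
$t6=19&(-20)=0
$t6=(-20)&(-20)=-20
$t3=(-20)&127=108
halt.

-20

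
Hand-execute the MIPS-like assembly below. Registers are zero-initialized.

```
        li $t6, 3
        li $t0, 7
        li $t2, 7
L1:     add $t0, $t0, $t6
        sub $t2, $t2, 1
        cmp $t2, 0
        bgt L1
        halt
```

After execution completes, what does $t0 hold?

after li $t6, 3: $t6=3
after li $t0, 7: $t0=7
after li $t2, 7: $t2=7
after add $t0, $t0, $t6: $t0=7+3=10
after sub $t2, $t2, 1: $t2=7-1=6
cmp $t2, 0  (cmp 6,0)
bgt L1: taken
after add $t0, $t0, $t6: $t0=10+3=13
after sub $t2, $t2, 1: $t2=6-1=5
cmp $t2, 0  (cmp 5,0)
bgt L1: taken
after add $t0, $t0, $t6: $t0=13+3=16
after sub $t2, $t2, 1: $t2=5-1=4
cmp $t2, 0  (cmp 4,0)
bgt L1: taken
after add $t0, $t0, $t6: $t0=16+3=19
after sub $t2, $t2, 1: $t2=4-1=3
cmp $t2, 0  (cmp 3,0)
bgt L1: taken
after add $t0, $t0, $t6: $t0=19+3=22
after sub $t2, $t2, 1: $t2=3-1=2
cmp $t2, 0  (cmp 2,0)
bgt L1: taken
after add $t0, $t0, $t6: $t0=22+3=25
after sub $t2, $t2, 1: $t2=2-1=1
cmp $t2, 0  (cmp 1,0)
bgt L1: taken
after add $t0, $t0, $t6: $t0=25+3=28
after sub $t2, $t2, 1: $t2=1-1=0
cmp $t2, 0  (cmp 0,0)
bgt L1: not taken
halt.

28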